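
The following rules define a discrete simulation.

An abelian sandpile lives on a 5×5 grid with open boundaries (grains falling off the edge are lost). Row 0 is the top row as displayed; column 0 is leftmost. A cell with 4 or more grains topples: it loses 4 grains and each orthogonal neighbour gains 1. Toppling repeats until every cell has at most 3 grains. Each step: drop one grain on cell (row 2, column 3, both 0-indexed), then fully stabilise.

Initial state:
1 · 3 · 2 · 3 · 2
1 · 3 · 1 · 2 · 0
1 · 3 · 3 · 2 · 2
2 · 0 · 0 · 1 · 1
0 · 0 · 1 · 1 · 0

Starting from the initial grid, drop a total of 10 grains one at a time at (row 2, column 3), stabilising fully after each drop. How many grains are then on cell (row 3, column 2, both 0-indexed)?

k=0  1 · 3 · 2 · 3 · 2
1 · 3 · 1 · 2 · 0
1 · 3 · 3 · 2 · 2
2 · 0 · 0 · 1 · 1
0 · 0 · 1 · 1 · 0
k=1  1 · 3 · 2 · 3 · 2
1 · 3 · 1 · 2 · 0
1 · 3 · 3 · 3 · 2
2 · 0 · 0 · 1 · 1
0 · 0 · 1 · 1 · 0
k=2  2 · 0 · 3 · 3 · 2
2 · 1 · 3 · 3 · 0
2 · 1 · 1 · 1 · 3
2 · 1 · 1 · 2 · 1
0 · 0 · 1 · 1 · 0
k=3  2 · 0 · 3 · 3 · 2
2 · 1 · 3 · 3 · 0
2 · 1 · 1 · 2 · 3
2 · 1 · 1 · 2 · 1
0 · 0 · 1 · 1 · 0
k=4  2 · 0 · 3 · 3 · 2
2 · 1 · 3 · 3 · 0
2 · 1 · 1 · 3 · 3
2 · 1 · 1 · 2 · 1
0 · 0 · 1 · 1 · 0
k=5  2 · 1 · 1 · 1 · 3
2 · 2 · 1 · 2 · 2
2 · 1 · 3 · 2 · 0
2 · 1 · 1 · 3 · 2
0 · 0 · 1 · 1 · 0
k=6  2 · 1 · 1 · 1 · 3
2 · 2 · 1 · 2 · 2
2 · 1 · 3 · 3 · 0
2 · 1 · 1 · 3 · 2
0 · 0 · 1 · 1 · 0
k=7  2 · 1 · 1 · 1 · 3
2 · 2 · 2 · 3 · 2
2 · 2 · 0 · 2 · 1
2 · 1 · 3 · 0 · 3
0 · 0 · 1 · 2 · 0
k=8  2 · 1 · 1 · 1 · 3
2 · 2 · 2 · 3 · 2
2 · 2 · 0 · 3 · 1
2 · 1 · 3 · 0 · 3
0 · 0 · 1 · 2 · 0
k=9  2 · 1 · 1 · 2 · 3
2 · 2 · 3 · 0 · 3
2 · 2 · 1 · 1 · 2
2 · 1 · 3 · 1 · 3
0 · 0 · 1 · 2 · 0
k=10  2 · 1 · 1 · 2 · 3
2 · 2 · 3 · 0 · 3
2 · 2 · 1 · 2 · 2
2 · 1 · 3 · 1 · 3
0 · 0 · 1 · 2 · 0

3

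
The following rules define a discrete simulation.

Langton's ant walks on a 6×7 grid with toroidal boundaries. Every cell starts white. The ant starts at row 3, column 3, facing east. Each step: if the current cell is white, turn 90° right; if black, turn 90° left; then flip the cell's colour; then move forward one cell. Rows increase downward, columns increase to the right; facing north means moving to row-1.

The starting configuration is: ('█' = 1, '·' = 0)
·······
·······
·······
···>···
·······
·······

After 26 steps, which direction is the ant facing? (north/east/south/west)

gen 0: ·······
·······
·······
···>···
·······
·······
gen 1: ·······
·······
·······
···█···
···v···
·······
gen 2: ·······
·······
·······
···█···
··<█···
·······
gen 3: ·······
·······
·······
··^█···
··██···
·······
gen 4: ·······
·······
·······
··█>···
··██···
·······
gen 5: ·······
·······
···^···
··█····
··██···
·······
gen 6: ·······
·······
···█>··
··█····
··██···
·······
gen 7: ·······
·······
···██··
··█·v··
··██···
·······
gen 8: ·······
·······
···██··
··█<█··
··██···
·······
gen 9: ·······
·······
···^█··
··███··
··██···
·······
gen 10: ·······
·······
··<·█··
··███··
··██···
·······
gen 11: ·······
··^····
··█·█··
··███··
··██···
·······
gen 12: ·······
··█>···
··█·█··
··███··
··██···
·······
gen 13: ·······
··██···
··█v█··
··███··
··██···
·······
gen 14: ·······
··██···
··<██··
··███··
··██···
·······
gen 15: ·······
··██···
···██··
··v██··
··██···
·······
gen 16: ·······
··██···
···██··
···>█··
··██···
·······
gen 17: ·······
··██···
···^█··
····█··
··██···
·······
gen 18: ·······
··██···
··<·█··
····█··
··██···
·······
gen 19: ·······
··^█···
··█·█··
····█··
··██···
·······
gen 20: ·······
·<·█···
··█·█··
····█··
··██···
·······
gen 21: ·^·····
·█·█···
··█·█··
····█··
··██···
·······
gen 22: ·█>····
·█·█···
··█·█··
····█··
··██···
·······
gen 23: ·██····
·█v█···
··█·█··
····█··
··██···
·······
gen 24: ·██····
·<██···
··█·█··
····█··
··██···
·······
gen 25: ·██····
··██···
·v█·█··
····█··
··██···
·······
gen 26: ·██····
··██···
<██·█··
····█··
··██···
·······

west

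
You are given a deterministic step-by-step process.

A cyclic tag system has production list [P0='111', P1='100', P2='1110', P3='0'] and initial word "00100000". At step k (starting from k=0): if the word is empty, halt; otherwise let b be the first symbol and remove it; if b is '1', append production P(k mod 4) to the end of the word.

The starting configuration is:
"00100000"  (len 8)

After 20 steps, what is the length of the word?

step 0: "00100000"  (len 8)
step 1: "0100000"  (len 7)
step 2: "100000"  (len 6)
step 3: "000001110"  (len 9)
step 4: "00001110"  (len 8)
step 5: "0001110"  (len 7)
step 6: "001110"  (len 6)
step 7: "01110"  (len 5)
step 8: "1110"  (len 4)
step 9: "110111"  (len 6)
step 10: "10111100"  (len 8)
step 11: "01111001110"  (len 11)
step 12: "1111001110"  (len 10)
step 13: "111001110111"  (len 12)
step 14: "11001110111100"  (len 14)
step 15: "10011101111001110"  (len 17)
step 16: "00111011110011100"  (len 17)
step 17: "0111011110011100"  (len 16)
step 18: "111011110011100"  (len 15)
step 19: "110111100111001110"  (len 18)
step 20: "101111001110011100"  (len 18)

18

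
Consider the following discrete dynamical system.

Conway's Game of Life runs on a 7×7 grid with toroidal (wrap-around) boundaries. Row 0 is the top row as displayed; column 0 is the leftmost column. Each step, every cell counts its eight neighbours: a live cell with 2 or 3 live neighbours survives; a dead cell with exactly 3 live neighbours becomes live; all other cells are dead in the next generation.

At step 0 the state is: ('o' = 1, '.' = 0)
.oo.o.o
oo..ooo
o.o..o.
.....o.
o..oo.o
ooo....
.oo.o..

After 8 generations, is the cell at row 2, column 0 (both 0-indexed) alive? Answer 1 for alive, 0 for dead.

step 0: .oo.o.o
oo..ooo
o.o..o.
.....o.
o..oo.o
ooo....
.oo.o..
step 1: ....o.o
....o..
o......
oo.o.o.
o.ooooo
....ooo
.....o.
step 2: ....o..
.....o.
oo..o.o
...o.o.
..o....
o......
.......
step 3: .......
o...ooo
o...o.o
ooooooo
.......
.......
.......
step 4: .....oo
o...o..
..o....
.oooo..
ooooooo
.......
.......
step 5: .....oo
.....oo
..o.o..
......o
o....oo
ooooooo
.......
step 6: .....oo
....o.o
......o
o.....o
..oo...
.oooo..
.ooo...
step 7: o.ooooo
o.....o
......o
o.....o
o...o..
....o..
oo...o.
step 8: ..ooo..
.o.oo..
.....o.
o....oo
o....oo
oo..ooo
ooo....

0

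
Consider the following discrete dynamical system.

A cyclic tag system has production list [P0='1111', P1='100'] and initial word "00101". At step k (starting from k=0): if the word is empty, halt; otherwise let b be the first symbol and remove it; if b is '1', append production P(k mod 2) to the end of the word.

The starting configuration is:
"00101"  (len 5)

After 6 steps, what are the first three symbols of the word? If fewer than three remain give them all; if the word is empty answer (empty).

gen 0: "00101"  (len 5)
gen 1: "0101"  (len 4)
gen 2: "101"  (len 3)
gen 3: "011111"  (len 6)
gen 4: "11111"  (len 5)
gen 5: "11111111"  (len 8)
gen 6: "1111111100"  (len 10)

111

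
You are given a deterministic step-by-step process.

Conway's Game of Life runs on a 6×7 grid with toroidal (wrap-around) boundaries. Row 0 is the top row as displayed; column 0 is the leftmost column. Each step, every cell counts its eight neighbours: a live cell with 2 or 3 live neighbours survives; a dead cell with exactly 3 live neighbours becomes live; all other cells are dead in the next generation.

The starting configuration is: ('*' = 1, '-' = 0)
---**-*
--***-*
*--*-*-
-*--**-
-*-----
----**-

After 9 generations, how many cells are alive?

9

step 0: ---**-*
--***-*
*--*-*-
-*--**-
-*-----
----**-
step 1: --*---*
*-*---*
**-----
***-***
-------
---***-
step 2: ***-*-*
--*---*
---*---
--*--**
***----
---***-
step 3: ***-*-*
--*--**
--**-**
*-**--*
***----
----**-
step 4: ***-*--
-------
-------
----**-
*-*-**-
----**-
step 5: -*-***-
-*-----
-------
---****
-------
*-*----
step 6: **-**--
--*-*--
----**-
----**-
---****
-****--
step 7: *----*-
-**----
-------
-------
------*
-*----*
step 8: *-*---*
-*-----
-------
-------
*------
-----**
step 9: **---**
**-----
-------
-------
------*
-*---*-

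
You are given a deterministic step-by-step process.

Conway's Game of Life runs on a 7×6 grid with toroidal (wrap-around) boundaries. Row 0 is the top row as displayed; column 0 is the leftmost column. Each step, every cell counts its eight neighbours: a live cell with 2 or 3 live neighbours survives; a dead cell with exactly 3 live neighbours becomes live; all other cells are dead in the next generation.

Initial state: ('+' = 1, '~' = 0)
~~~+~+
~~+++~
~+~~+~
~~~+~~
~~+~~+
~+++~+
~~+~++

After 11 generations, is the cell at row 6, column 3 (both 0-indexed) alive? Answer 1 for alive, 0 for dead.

0) ~~~+~+
~~+++~
~+~~+~
~~~+~~
~~+~~+
~+++~+
~~+~++
1) ~~~~~+
~~+~~+
~~~~+~
~~+++~
++~~~~
~+~~~+
~+~~~+
2) ~~~~++
~~~~++
~~+~++
~+++++
++~+++
~++~~+
~~~~++
3) +~~+~~
+~~~~~
~++~~~
~~~~~~
~~~~~~
~++~~~
~~~+~~
4) ~~~~~~
+~+~~~
~+~~~~
~~~~~~
~~~~~~
~~+~~~
~+~+~~
5) ~++~~~
~+~~~~
~+~~~~
~~~~~~
~~~~~~
~~+~~~
~~+~~~
6) ~++~~~
++~~~~
~~~~~~
~~~~~~
~~~~~~
~~~~~~
~~++~~
7) +~~+~~
+++~~~
~~~~~~
~~~~~~
~~~~~~
~~~~~~
~+++~~
8) +~~+~~
+++~~~
~+~~~~
~~~~~~
~~~~~~
~~+~~~
~+++~~
9) +~~+~~
+~+~~~
+++~~~
~~~~~~
~~~~~~
~+++~~
~+~+~~
10) +~~+~~
+~++~+
+~+~~~
~+~~~~
~~+~~~
~+~+~~
++~++~
11) ~~~~~~
+~++++
+~++~+
~++~~~
~++~~~
++~++~
++~+++

1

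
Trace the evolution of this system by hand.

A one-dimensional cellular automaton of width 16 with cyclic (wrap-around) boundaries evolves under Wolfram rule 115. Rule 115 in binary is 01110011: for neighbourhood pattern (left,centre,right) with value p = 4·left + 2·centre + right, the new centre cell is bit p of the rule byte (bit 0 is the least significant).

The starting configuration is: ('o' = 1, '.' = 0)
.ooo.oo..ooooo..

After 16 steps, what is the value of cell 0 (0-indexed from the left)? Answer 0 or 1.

0

0) .ooo.oo..ooooo..
1) o..oo.ooo....ooo
2) ooo.oo..ooooo...
3) ..oo.ooo....oooo
4) oo.oo..ooooo...o
5) .oo.ooo....oooo.
6) o.oo..ooooo...oo
7) oo.ooo....oooo..
8) .oo..ooooo...ooo
9) o.ooo....oooo..o
10) oo..ooooo...ooo.
11) .ooo....oooo..oo
12) o..ooooo...ooo.o
13) ooo....oooo..oo.
14) ..ooooo...ooo.oo
15) oo....oooo..oo.o
16) .ooooo...ooo.oo.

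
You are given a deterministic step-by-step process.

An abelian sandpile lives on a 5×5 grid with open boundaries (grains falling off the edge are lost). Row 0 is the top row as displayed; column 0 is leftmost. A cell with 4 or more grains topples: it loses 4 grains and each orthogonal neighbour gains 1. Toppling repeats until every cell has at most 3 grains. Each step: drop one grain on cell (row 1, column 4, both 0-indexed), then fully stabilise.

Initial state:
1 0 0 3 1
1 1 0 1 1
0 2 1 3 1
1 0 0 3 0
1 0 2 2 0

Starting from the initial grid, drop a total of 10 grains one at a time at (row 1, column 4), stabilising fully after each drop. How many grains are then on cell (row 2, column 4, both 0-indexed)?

3

gen 0: 1 0 0 3 1
1 1 0 1 1
0 2 1 3 1
1 0 0 3 0
1 0 2 2 0
gen 1: 1 0 0 3 1
1 1 0 1 2
0 2 1 3 1
1 0 0 3 0
1 0 2 2 0
gen 2: 1 0 0 3 1
1 1 0 1 3
0 2 1 3 1
1 0 0 3 0
1 0 2 2 0
gen 3: 1 0 0 3 2
1 1 0 2 0
0 2 1 3 2
1 0 0 3 0
1 0 2 2 0
gen 4: 1 0 0 3 2
1 1 0 2 1
0 2 1 3 2
1 0 0 3 0
1 0 2 2 0
gen 5: 1 0 0 3 2
1 1 0 2 2
0 2 1 3 2
1 0 0 3 0
1 0 2 2 0
gen 6: 1 0 0 3 2
1 1 0 2 3
0 2 1 3 2
1 0 0 3 0
1 0 2 2 0
gen 7: 1 0 0 3 3
1 1 0 3 0
0 2 1 3 3
1 0 0 3 0
1 0 2 2 0
gen 8: 1 0 0 3 3
1 1 0 3 1
0 2 1 3 3
1 0 0 3 0
1 0 2 2 0
gen 9: 1 0 0 3 3
1 1 0 3 2
0 2 1 3 3
1 0 0 3 0
1 0 2 2 0
gen 10: 1 0 0 3 3
1 1 0 3 3
0 2 1 3 3
1 0 0 3 0
1 0 2 2 0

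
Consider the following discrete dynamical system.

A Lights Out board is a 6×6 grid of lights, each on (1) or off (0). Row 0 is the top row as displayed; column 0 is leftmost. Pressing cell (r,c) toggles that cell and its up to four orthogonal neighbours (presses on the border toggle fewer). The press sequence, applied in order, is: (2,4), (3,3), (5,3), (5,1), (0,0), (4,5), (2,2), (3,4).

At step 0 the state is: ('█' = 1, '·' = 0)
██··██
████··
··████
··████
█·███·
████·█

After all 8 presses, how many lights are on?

step 0: ██··██
████··
··████
··████
█·███·
████·█
step 1: ██··██
█████·
··█···
··██·█
█·███·
████·█
step 2: ██··██
█████·
··██··
····██
█·█·█·
████·█
step 3: ██··██
█████·
··██··
····██
█·███·
██··██
step 4: ██··██
█████·
··██··
····██
█████·
··█·██
step 5: ····██
·████·
··██··
····██
█████·
··█·██
step 6: ····██
·████·
··██··
····█·
████·█
··█·█·
step 7: ····██
·█·██·
·█····
··█·█·
████·█
··█·█·
step 8: ····██
·█·██·
·█··█·
··██·█
██████
··█·█·

18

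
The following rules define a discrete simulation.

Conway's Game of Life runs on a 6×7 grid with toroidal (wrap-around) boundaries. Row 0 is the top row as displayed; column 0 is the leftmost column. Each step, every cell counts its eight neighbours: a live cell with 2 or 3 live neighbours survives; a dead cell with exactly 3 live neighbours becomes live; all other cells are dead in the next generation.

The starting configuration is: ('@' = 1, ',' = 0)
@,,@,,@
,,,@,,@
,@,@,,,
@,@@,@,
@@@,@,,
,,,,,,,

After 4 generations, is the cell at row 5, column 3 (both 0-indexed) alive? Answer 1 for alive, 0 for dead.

0

gen 0: @,,@,,@
,,,@,,@
,@,@,,,
@,@@,@,
@@@,@,,
,,,,,,,
gen 1: @,,,,,@
,,,@@,@
@@,@,,@
@,,,,,@
@,@,@,@
,,@@,,@
gen 2: @,@,@,@
,@@@@,,
,@@@@,,
,,@@,,,
,,@,,,,
,,@@,,,
gen 3: @,,,@@,
,,,,,,,
,,,,,,,
,,,,@,,
,@,,,,,
,,@,,,,
gen 4: ,,,,,,,
,,,,,,,
,,,,,,,
,,,,,,,
,,,,,,,
,@,,,,,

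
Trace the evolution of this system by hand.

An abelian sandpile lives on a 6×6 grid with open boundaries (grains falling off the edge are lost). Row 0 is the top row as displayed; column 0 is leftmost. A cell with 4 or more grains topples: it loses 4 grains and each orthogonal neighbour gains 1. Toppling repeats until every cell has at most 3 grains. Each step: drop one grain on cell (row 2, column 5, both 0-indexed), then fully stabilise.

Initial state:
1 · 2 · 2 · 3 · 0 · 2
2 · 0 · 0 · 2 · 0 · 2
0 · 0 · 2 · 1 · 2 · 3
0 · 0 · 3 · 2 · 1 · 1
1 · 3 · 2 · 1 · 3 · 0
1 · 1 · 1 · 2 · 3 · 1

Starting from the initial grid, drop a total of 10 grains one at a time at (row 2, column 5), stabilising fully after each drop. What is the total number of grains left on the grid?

0) 1 · 2 · 2 · 3 · 0 · 2
2 · 0 · 0 · 2 · 0 · 2
0 · 0 · 2 · 1 · 2 · 3
0 · 0 · 3 · 2 · 1 · 1
1 · 3 · 2 · 1 · 3 · 0
1 · 1 · 1 · 2 · 3 · 1
1) 1 · 2 · 2 · 3 · 0 · 2
2 · 0 · 0 · 2 · 0 · 3
0 · 0 · 2 · 1 · 3 · 0
0 · 0 · 3 · 2 · 1 · 2
1 · 3 · 2 · 1 · 3 · 0
1 · 1 · 1 · 2 · 3 · 1
2) 1 · 2 · 2 · 3 · 0 · 2
2 · 0 · 0 · 2 · 0 · 3
0 · 0 · 2 · 1 · 3 · 1
0 · 0 · 3 · 2 · 1 · 2
1 · 3 · 2 · 1 · 3 · 0
1 · 1 · 1 · 2 · 3 · 1
3) 1 · 2 · 2 · 3 · 0 · 2
2 · 0 · 0 · 2 · 0 · 3
0 · 0 · 2 · 1 · 3 · 2
0 · 0 · 3 · 2 · 1 · 2
1 · 3 · 2 · 1 · 3 · 0
1 · 1 · 1 · 2 · 3 · 1
4) 1 · 2 · 2 · 3 · 0 · 2
2 · 0 · 0 · 2 · 0 · 3
0 · 0 · 2 · 1 · 3 · 3
0 · 0 · 3 · 2 · 1 · 2
1 · 3 · 2 · 1 · 3 · 0
1 · 1 · 1 · 2 · 3 · 1
5) 1 · 2 · 2 · 3 · 0 · 3
2 · 0 · 0 · 2 · 2 · 0
0 · 0 · 2 · 2 · 0 · 2
0 · 0 · 3 · 2 · 2 · 3
1 · 3 · 2 · 1 · 3 · 0
1 · 1 · 1 · 2 · 3 · 1
6) 1 · 2 · 2 · 3 · 0 · 3
2 · 0 · 0 · 2 · 2 · 0
0 · 0 · 2 · 2 · 0 · 3
0 · 0 · 3 · 2 · 2 · 3
1 · 3 · 2 · 1 · 3 · 0
1 · 1 · 1 · 2 · 3 · 1
7) 1 · 2 · 2 · 3 · 0 · 3
2 · 0 · 0 · 2 · 2 · 1
0 · 0 · 2 · 2 · 1 · 1
0 · 0 · 3 · 2 · 3 · 0
1 · 3 · 2 · 1 · 3 · 1
1 · 1 · 1 · 2 · 3 · 1
8) 1 · 2 · 2 · 3 · 0 · 3
2 · 0 · 0 · 2 · 2 · 1
0 · 0 · 2 · 2 · 1 · 2
0 · 0 · 3 · 2 · 3 · 0
1 · 3 · 2 · 1 · 3 · 1
1 · 1 · 1 · 2 · 3 · 1
9) 1 · 2 · 2 · 3 · 0 · 3
2 · 0 · 0 · 2 · 2 · 1
0 · 0 · 2 · 2 · 1 · 3
0 · 0 · 3 · 2 · 3 · 0
1 · 3 · 2 · 1 · 3 · 1
1 · 1 · 1 · 2 · 3 · 1
10) 1 · 2 · 2 · 3 · 0 · 3
2 · 0 · 0 · 2 · 2 · 2
0 · 0 · 2 · 2 · 2 · 0
0 · 0 · 3 · 2 · 3 · 1
1 · 3 · 2 · 1 · 3 · 1
1 · 1 · 1 · 2 · 3 · 1

54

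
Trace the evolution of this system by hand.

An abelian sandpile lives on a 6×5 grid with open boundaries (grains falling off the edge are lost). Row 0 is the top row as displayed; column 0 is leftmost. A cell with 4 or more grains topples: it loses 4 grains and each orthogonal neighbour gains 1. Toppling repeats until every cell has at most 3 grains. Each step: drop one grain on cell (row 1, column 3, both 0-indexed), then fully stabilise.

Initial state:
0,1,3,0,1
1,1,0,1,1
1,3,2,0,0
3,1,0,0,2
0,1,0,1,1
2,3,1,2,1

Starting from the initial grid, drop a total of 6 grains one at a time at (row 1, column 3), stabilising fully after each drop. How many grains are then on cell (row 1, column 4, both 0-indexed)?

2

step 0: 0,1,3,0,1
1,1,0,1,1
1,3,2,0,0
3,1,0,0,2
0,1,0,1,1
2,3,1,2,1
step 1: 0,1,3,0,1
1,1,0,2,1
1,3,2,0,0
3,1,0,0,2
0,1,0,1,1
2,3,1,2,1
step 2: 0,1,3,0,1
1,1,0,3,1
1,3,2,0,0
3,1,0,0,2
0,1,0,1,1
2,3,1,2,1
step 3: 0,1,3,1,1
1,1,1,0,2
1,3,2,1,0
3,1,0,0,2
0,1,0,1,1
2,3,1,2,1
step 4: 0,1,3,1,1
1,1,1,1,2
1,3,2,1,0
3,1,0,0,2
0,1,0,1,1
2,3,1,2,1
step 5: 0,1,3,1,1
1,1,1,2,2
1,3,2,1,0
3,1,0,0,2
0,1,0,1,1
2,3,1,2,1
step 6: 0,1,3,1,1
1,1,1,3,2
1,3,2,1,0
3,1,0,0,2
0,1,0,1,1
2,3,1,2,1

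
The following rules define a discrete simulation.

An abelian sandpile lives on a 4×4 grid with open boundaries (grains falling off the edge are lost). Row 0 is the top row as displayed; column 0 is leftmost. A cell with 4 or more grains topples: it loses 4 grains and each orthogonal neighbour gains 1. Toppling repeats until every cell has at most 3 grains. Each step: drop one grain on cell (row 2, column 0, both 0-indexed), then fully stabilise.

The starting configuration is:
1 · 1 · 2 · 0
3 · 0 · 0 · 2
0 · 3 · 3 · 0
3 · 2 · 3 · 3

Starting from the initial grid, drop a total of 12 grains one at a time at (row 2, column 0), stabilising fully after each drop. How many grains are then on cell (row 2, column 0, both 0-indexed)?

1

t=0: 1 · 1 · 2 · 0
3 · 0 · 0 · 2
0 · 3 · 3 · 0
3 · 2 · 3 · 3
t=1: 1 · 1 · 2 · 0
3 · 0 · 0 · 2
1 · 3 · 3 · 0
3 · 2 · 3 · 3
t=2: 1 · 1 · 2 · 0
3 · 0 · 0 · 2
2 · 3 · 3 · 0
3 · 2 · 3 · 3
t=3: 1 · 1 · 2 · 0
3 · 0 · 0 · 2
3 · 3 · 3 · 0
3 · 2 · 3 · 3
t=4: 2 · 1 · 2 · 0
0 · 2 · 1 · 2
3 · 2 · 1 · 2
1 · 1 · 2 · 0
t=5: 2 · 1 · 2 · 0
1 · 2 · 1 · 2
0 · 3 · 1 · 2
2 · 1 · 2 · 0
t=6: 2 · 1 · 2 · 0
1 · 2 · 1 · 2
1 · 3 · 1 · 2
2 · 1 · 2 · 0
t=7: 2 · 1 · 2 · 0
1 · 2 · 1 · 2
2 · 3 · 1 · 2
2 · 1 · 2 · 0
t=8: 2 · 1 · 2 · 0
1 · 2 · 1 · 2
3 · 3 · 1 · 2
2 · 1 · 2 · 0
t=9: 2 · 1 · 2 · 0
2 · 3 · 1 · 2
1 · 0 · 2 · 2
3 · 2 · 2 · 0
t=10: 2 · 1 · 2 · 0
2 · 3 · 1 · 2
2 · 0 · 2 · 2
3 · 2 · 2 · 0
t=11: 2 · 1 · 2 · 0
2 · 3 · 1 · 2
3 · 0 · 2 · 2
3 · 2 · 2 · 0
t=12: 2 · 1 · 2 · 0
3 · 3 · 1 · 2
1 · 1 · 2 · 2
0 · 3 · 2 · 0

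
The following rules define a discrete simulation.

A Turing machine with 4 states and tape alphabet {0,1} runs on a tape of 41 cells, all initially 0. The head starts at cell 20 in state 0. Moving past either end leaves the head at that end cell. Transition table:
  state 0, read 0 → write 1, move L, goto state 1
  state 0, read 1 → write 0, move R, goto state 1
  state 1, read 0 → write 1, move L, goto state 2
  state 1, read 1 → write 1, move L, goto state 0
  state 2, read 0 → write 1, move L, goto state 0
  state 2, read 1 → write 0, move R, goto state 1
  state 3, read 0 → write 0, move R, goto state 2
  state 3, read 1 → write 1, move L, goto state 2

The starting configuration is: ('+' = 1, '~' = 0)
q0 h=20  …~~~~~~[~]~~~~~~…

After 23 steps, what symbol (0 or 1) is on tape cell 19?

k=0  q0 h=20  …~~~~~~[~]~~~~~~…
k=1  q1 h=19  …~~~~~~[~]+~~~~~…
k=2  q2 h=18  …~~~~~~[~]++~~~~…
k=3  q0 h=17  …~~~~~~[~]+++~~~…
k=4  q1 h=16  …~~~~~~[~]++++~~…
k=5  q2 h=15  …~~~~~~[~]+++++~…
k=6  q0 h=14  …~~~~~~[~]++++++…
k=7  q1 h=13  …~~~~~~[~]++++++…
k=8  q2 h=12  …~~~~~~[~]++++++…
k=9  q0 h=11  …~~~~~~[~]++++++…
k=10  q1 h=10  …~~~~~~[~]++++++…
k=11  q2 h= 9  …~~~~~~[~]++++++…
k=12  q0 h= 8  …~~~~~~[~]++++++…
k=13  q1 h= 7  …~~~~~~[~]++++++…
k=14  q2 h= 6  |~~~~~~[~]++++++…
k=15  q0 h= 5  |~~~~~[~]++++++…
k=16  q1 h= 4  |~~~~[~]++++++…
k=17  q2 h= 3  |~~~[~]++++++…
k=18  q0 h= 2  |~~[~]++++++…
k=19  q1 h= 1  |~[~]++++++…
k=20  q2 h= 0  |[~]++++++…
k=21  q0 h= 0  |[+]++++++…
k=22  q1 h= 1  |~[+]++++++…
k=23  q0 h= 0  |[~]++++++…

1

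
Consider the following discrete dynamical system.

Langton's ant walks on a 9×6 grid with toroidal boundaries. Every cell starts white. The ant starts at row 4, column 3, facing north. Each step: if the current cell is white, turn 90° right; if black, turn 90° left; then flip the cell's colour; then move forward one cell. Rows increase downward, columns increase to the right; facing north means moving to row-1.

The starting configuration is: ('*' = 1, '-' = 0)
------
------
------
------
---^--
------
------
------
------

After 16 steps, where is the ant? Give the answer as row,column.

4,3

k=0  ------
------
------
------
---^--
------
------
------
------
k=1  ------
------
------
------
---*>-
------
------
------
------
k=2  ------
------
------
------
---**-
----v-
------
------
------
k=3  ------
------
------
------
---**-
---<*-
------
------
------
k=4  ------
------
------
------
---^*-
---**-
------
------
------
k=5  ------
------
------
------
--<-*-
---**-
------
------
------
k=6  ------
------
------
--^---
--*-*-
---**-
------
------
------
k=7  ------
------
------
--*>--
--*-*-
---**-
------
------
------
k=8  ------
------
------
--**--
--*v*-
---**-
------
------
------
k=9  ------
------
------
--**--
--<**-
---**-
------
------
------
k=10  ------
------
------
--**--
---**-
--v**-
------
------
------
k=11  ------
------
------
--**--
---**-
-<***-
------
------
------
k=12  ------
------
------
--**--
-^-**-
-****-
------
------
------
k=13  ------
------
------
--**--
-*>**-
-****-
------
------
------
k=14  ------
------
------
--**--
-****-
-*v**-
------
------
------
k=15  ------
------
------
--**--
-****-
-*->*-
------
------
------
k=16  ------
------
------
--**--
-**^*-
-*--*-
------
------
------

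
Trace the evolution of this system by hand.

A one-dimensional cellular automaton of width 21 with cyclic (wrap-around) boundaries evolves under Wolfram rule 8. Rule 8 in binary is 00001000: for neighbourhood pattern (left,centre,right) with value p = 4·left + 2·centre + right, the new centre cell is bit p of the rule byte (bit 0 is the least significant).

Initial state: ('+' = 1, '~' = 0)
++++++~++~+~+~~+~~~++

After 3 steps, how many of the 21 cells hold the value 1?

[0] ++++++~++~+~+~~+~~~++
[1] ~~~~~~~+~~~~~~~~~~~+~
[2] ~~~~~~~~~~~~~~~~~~~~~
[3] ~~~~~~~~~~~~~~~~~~~~~

0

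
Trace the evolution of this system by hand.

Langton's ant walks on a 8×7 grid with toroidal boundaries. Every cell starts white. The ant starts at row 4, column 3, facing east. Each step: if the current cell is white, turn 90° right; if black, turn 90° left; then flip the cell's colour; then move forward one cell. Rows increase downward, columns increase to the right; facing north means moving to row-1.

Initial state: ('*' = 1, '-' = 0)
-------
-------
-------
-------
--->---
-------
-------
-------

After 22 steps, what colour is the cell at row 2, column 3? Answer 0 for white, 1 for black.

1

step 0: -------
-------
-------
-------
--->---
-------
-------
-------
step 1: -------
-------
-------
-------
---*---
---v---
-------
-------
step 2: -------
-------
-------
-------
---*---
--<*---
-------
-------
step 3: -------
-------
-------
-------
--^*---
--**---
-------
-------
step 4: -------
-------
-------
-------
--*>---
--**---
-------
-------
step 5: -------
-------
-------
---^---
--*----
--**---
-------
-------
step 6: -------
-------
-------
---*>--
--*----
--**---
-------
-------
step 7: -------
-------
-------
---**--
--*-v--
--**---
-------
-------
step 8: -------
-------
-------
---**--
--*<*--
--**---
-------
-------
step 9: -------
-------
-------
---^*--
--***--
--**---
-------
-------
step 10: -------
-------
-------
--<-*--
--***--
--**---
-------
-------
step 11: -------
-------
--^----
--*-*--
--***--
--**---
-------
-------
step 12: -------
-------
--*>---
--*-*--
--***--
--**---
-------
-------
step 13: -------
-------
--**---
--*v*--
--***--
--**---
-------
-------
step 14: -------
-------
--**---
--<**--
--***--
--**---
-------
-------
step 15: -------
-------
--**---
---**--
--v**--
--**---
-------
-------
step 16: -------
-------
--**---
---**--
--->*--
--**---
-------
-------
step 17: -------
-------
--**---
---^*--
----*--
--**---
-------
-------
step 18: -------
-------
--**---
--<-*--
----*--
--**---
-------
-------
step 19: -------
-------
--^*---
--*-*--
----*--
--**---
-------
-------
step 20: -------
-------
-<-*---
--*-*--
----*--
--**---
-------
-------
step 21: -------
-^-----
-*-*---
--*-*--
----*--
--**---
-------
-------
step 22: -------
-*>----
-*-*---
--*-*--
----*--
--**---
-------
-------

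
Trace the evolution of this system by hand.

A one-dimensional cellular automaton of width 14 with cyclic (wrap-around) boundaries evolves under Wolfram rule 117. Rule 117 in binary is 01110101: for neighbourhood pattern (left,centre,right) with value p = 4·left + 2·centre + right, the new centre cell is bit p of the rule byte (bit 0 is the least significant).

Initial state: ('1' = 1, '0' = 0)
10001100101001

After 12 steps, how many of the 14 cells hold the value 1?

6

0) 10001100101001
1) 11100110111100
2) 00110011000110
3) 10011001110011
4) 11001100011000
5) 01100111001110
6) 00110001100011
7) 10011100111001
8) 11000110001100
9) 01110011100110
10) 00011000110011
11) 11001110011001
12) 01100011001100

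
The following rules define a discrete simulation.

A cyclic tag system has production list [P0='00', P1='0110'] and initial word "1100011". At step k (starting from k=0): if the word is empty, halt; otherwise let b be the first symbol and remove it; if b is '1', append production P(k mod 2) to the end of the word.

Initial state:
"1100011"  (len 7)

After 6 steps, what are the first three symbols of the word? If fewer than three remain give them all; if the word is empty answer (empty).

100

[0] "1100011"  (len 7)
[1] "10001100"  (len 8)
[2] "00011000110"  (len 11)
[3] "0011000110"  (len 10)
[4] "011000110"  (len 9)
[5] "11000110"  (len 8)
[6] "10001100110"  (len 11)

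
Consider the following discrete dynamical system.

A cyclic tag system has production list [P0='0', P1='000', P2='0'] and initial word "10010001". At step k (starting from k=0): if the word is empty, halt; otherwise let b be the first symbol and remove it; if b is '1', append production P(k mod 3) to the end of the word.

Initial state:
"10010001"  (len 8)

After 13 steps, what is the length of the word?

0

[0] "10010001"  (len 8)
[1] "00100010"  (len 8)
[2] "0100010"  (len 7)
[3] "100010"  (len 6)
[4] "000100"  (len 6)
[5] "00100"  (len 5)
[6] "0100"  (len 4)
[7] "100"  (len 3)
[8] "00000"  (len 5)
[9] "0000"  (len 4)
[10] "000"  (len 3)
[11] "00"  (len 2)
[12] "0"  (len 1)
[13] (halted — word empty)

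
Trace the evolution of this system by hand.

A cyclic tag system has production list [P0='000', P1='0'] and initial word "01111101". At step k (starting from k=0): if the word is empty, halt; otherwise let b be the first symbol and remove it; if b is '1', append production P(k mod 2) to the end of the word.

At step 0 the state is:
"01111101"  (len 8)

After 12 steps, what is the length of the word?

6

k=0  "01111101"  (len 8)
k=1  "1111101"  (len 7)
k=2  "1111010"  (len 7)
k=3  "111010000"  (len 9)
k=4  "110100000"  (len 9)
k=5  "10100000000"  (len 11)
k=6  "01000000000"  (len 11)
k=7  "1000000000"  (len 10)
k=8  "0000000000"  (len 10)
k=9  "000000000"  (len 9)
k=10  "00000000"  (len 8)
k=11  "0000000"  (len 7)
k=12  "000000"  (len 6)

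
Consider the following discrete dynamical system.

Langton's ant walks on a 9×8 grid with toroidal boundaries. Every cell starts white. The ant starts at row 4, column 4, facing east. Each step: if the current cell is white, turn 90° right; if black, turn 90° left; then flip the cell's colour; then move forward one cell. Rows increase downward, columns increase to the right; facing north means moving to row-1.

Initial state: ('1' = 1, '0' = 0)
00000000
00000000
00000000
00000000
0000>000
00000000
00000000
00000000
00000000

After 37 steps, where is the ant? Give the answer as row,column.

t=0: 00000000
00000000
00000000
00000000
0000>000
00000000
00000000
00000000
00000000
t=1: 00000000
00000000
00000000
00000000
00001000
0000v000
00000000
00000000
00000000
t=2: 00000000
00000000
00000000
00000000
00001000
000<1000
00000000
00000000
00000000
t=3: 00000000
00000000
00000000
00000000
000^1000
00011000
00000000
00000000
00000000
t=4: 00000000
00000000
00000000
00000000
0001>000
00011000
00000000
00000000
00000000
t=5: 00000000
00000000
00000000
0000^000
00010000
00011000
00000000
00000000
00000000
t=6: 00000000
00000000
00000000
00001>00
00010000
00011000
00000000
00000000
00000000
t=7: 00000000
00000000
00000000
00001100
00010v00
00011000
00000000
00000000
00000000
t=8: 00000000
00000000
00000000
00001100
0001<100
00011000
00000000
00000000
00000000
t=9: 00000000
00000000
00000000
0000^100
00011100
00011000
00000000
00000000
00000000
t=10: 00000000
00000000
00000000
000<0100
00011100
00011000
00000000
00000000
00000000
t=11: 00000000
00000000
000^0000
00010100
00011100
00011000
00000000
00000000
00000000
t=12: 00000000
00000000
0001>000
00010100
00011100
00011000
00000000
00000000
00000000
t=13: 00000000
00000000
00011000
0001v100
00011100
00011000
00000000
00000000
00000000
t=14: 00000000
00000000
00011000
000<1100
00011100
00011000
00000000
00000000
00000000
t=15: 00000000
00000000
00011000
00001100
000v1100
00011000
00000000
00000000
00000000
t=16: 00000000
00000000
00011000
00001100
0000>100
00011000
00000000
00000000
00000000
t=17: 00000000
00000000
00011000
0000^100
00000100
00011000
00000000
00000000
00000000
t=18: 00000000
00000000
00011000
000<0100
00000100
00011000
00000000
00000000
00000000
t=19: 00000000
00000000
000^1000
00010100
00000100
00011000
00000000
00000000
00000000
t=20: 00000000
00000000
00<01000
00010100
00000100
00011000
00000000
00000000
00000000
t=21: 00000000
00^00000
00101000
00010100
00000100
00011000
00000000
00000000
00000000
t=22: 00000000
001>0000
00101000
00010100
00000100
00011000
00000000
00000000
00000000
t=23: 00000000
00110000
001v1000
00010100
00000100
00011000
00000000
00000000
00000000
t=24: 00000000
00110000
00<11000
00010100
00000100
00011000
00000000
00000000
00000000
t=25: 00000000
00110000
00011000
00v10100
00000100
00011000
00000000
00000000
00000000
t=26: 00000000
00110000
00011000
0<110100
00000100
00011000
00000000
00000000
00000000
t=27: 00000000
00110000
0^011000
01110100
00000100
00011000
00000000
00000000
00000000
t=28: 00000000
00110000
01>11000
01110100
00000100
00011000
00000000
00000000
00000000
t=29: 00000000
00110000
01111000
01v10100
00000100
00011000
00000000
00000000
00000000
t=30: 00000000
00110000
01111000
010>0100
00000100
00011000
00000000
00000000
00000000
t=31: 00000000
00110000
011^1000
01000100
00000100
00011000
00000000
00000000
00000000
t=32: 00000000
00110000
01<01000
01000100
00000100
00011000
00000000
00000000
00000000
t=33: 00000000
00110000
01001000
01v00100
00000100
00011000
00000000
00000000
00000000
t=34: 00000000
00110000
01001000
0<100100
00000100
00011000
00000000
00000000
00000000
t=35: 00000000
00110000
01001000
00100100
0v000100
00011000
00000000
00000000
00000000
t=36: 00000000
00110000
01001000
00100100
<1000100
00011000
00000000
00000000
00000000
t=37: 00000000
00110000
01001000
^0100100
11000100
00011000
00000000
00000000
00000000

3,0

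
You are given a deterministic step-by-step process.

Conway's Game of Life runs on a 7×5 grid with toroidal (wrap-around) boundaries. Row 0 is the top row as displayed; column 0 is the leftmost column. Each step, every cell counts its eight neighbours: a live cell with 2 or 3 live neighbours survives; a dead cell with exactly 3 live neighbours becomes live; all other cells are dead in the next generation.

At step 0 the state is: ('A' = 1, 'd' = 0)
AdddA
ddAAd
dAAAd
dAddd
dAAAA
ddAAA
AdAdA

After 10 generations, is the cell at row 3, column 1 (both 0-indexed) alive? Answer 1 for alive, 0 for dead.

t=0: AdddA
ddAAd
dAAAd
dAddd
dAAAA
ddAAA
AdAdA
t=1: AdAdd
Adddd
dAdAd
ddddA
dAddA
ddddd
ddAdd
t=2: ddddd
AdAdA
AdddA
ddAAA
Adddd
ddddd
dAddd
t=3: AAddd
AAdAA
ddAdd
dAdAd
dddAA
ddddd
ddddd
t=4: dAAdd
dddAA
ddddd
dddAA
ddAAA
ddddd
ddddd
t=5: ddAAd
ddAAd
ddddd
ddAdA
ddAdA
dddAd
ddddd
t=6: ddAAd
ddAAd
ddAdd
ddddd
ddAdA
dddAd
ddAAd
t=7: dAddA
dAddd
ddAAd
dddAd
dddAd
ddddA
ddddA
t=8: ddddd
AAdAd
ddAAd
dddAA
dddAA
dddAA
dddAA
t=9: AdAAd
dAdAA
AAddd
ddddd
AdAdd
AdAdd
dddAA
t=10: AAddd
dddAd
AAAdA
Adddd
ddddd
AdAdd
Adddd

0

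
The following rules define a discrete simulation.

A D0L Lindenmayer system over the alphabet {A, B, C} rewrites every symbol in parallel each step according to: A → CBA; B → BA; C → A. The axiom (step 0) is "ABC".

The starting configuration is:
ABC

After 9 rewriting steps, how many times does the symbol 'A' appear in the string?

1782

0) ABC
1) CBABAA
2) ABACBABACBACBA
3) CBABACBAABACBABACBAABACBAABACBA
4) ABACBABACBAABACBACBABACBAABACBABACBAABACBACBABACBAABACBACBABACBAABACBA
5) CBABACBAABACBABACBAABACBACBABACBAABACBAABACBABACBAABACBACB…BABACBAABACBACBABACBAABACBAABACBABACBAABACBACBABACBAABACBA  (len 157)
6) ABACBABACBAABACBACBABACBAABACBABACBAABACBACBABACBAABACBAAB…BABACBAABACBACBABACBAABACBAABACBABACBAABACBACBABACBAABACBA  (len 353)
7) CBABACBAABACBABACBAABACBACBABACBAABACBAABACBABACBAABACBACB…BABACBAABACBACBABACBAABACBAABACBABACBAABACBACBABACBAABACBA  (len 793)
8) ABACBABACBAABACBACBABACBAABACBABACBAABACBACBABACBAABACBAAB…BABACBAABACBACBABACBAABACBAABACBABACBAABACBACBABACBAABACBA  (len 1782)
9) CBABACBAABACBABACBAABACBACBABACBAABACBAABACBABACBAABACBACB…BABACBAABACBACBABACBAABACBAABACBABACBAABACBACBABACBAABACBA  (len 4004)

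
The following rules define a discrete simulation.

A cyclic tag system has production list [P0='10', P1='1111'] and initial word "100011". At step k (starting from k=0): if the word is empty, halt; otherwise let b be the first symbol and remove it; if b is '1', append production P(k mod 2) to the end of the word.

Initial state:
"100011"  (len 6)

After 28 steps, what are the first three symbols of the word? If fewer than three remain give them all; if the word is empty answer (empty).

111

t=0: "100011"  (len 6)
t=1: "0001110"  (len 7)
t=2: "001110"  (len 6)
t=3: "01110"  (len 5)
t=4: "1110"  (len 4)
t=5: "11010"  (len 5)
t=6: "10101111"  (len 8)
t=7: "010111110"  (len 9)
t=8: "10111110"  (len 8)
t=9: "011111010"  (len 9)
t=10: "11111010"  (len 8)
t=11: "111101010"  (len 9)
t=12: "111010101111"  (len 12)
t=13: "1101010111110"  (len 13)
t=14: "1010101111101111"  (len 16)
t=15: "01010111110111110"  (len 17)
t=16: "1010111110111110"  (len 16)
t=17: "01011111011111010"  (len 17)
t=18: "1011111011111010"  (len 16)
t=19: "01111101111101010"  (len 17)
t=20: "1111101111101010"  (len 16)
t=21: "11110111110101010"  (len 17)
t=22: "11101111101010101111"  (len 20)
t=23: "110111110101010111110"  (len 21)
t=24: "101111101010101111101111"  (len 24)
t=25: "0111110101010111110111110"  (len 25)
t=26: "111110101010111110111110"  (len 24)
t=27: "1111010101011111011111010"  (len 25)
t=28: "1110101010111110111110101111"  (len 28)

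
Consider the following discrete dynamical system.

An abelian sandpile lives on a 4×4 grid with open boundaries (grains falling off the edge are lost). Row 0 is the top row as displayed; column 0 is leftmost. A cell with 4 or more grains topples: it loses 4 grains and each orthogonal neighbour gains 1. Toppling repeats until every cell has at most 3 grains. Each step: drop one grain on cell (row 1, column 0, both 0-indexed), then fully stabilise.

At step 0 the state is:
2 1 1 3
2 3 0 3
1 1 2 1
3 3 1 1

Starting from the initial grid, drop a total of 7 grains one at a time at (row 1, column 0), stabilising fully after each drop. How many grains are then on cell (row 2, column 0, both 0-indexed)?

gen 0: 2 1 1 3
2 3 0 3
1 1 2 1
3 3 1 1
gen 1: 2 1 1 3
3 3 0 3
1 1 2 1
3 3 1 1
gen 2: 3 2 1 3
1 0 1 3
2 2 2 1
3 3 1 1
gen 3: 3 2 1 3
2 0 1 3
2 2 2 1
3 3 1 1
gen 4: 3 2 1 3
3 0 1 3
2 2 2 1
3 3 1 1
gen 5: 0 3 1 3
1 1 1 3
3 2 2 1
3 3 1 1
gen 6: 0 3 1 3
2 1 1 3
3 2 2 1
3 3 1 1
gen 7: 0 3 1 3
3 1 1 3
3 2 2 1
3 3 1 1

3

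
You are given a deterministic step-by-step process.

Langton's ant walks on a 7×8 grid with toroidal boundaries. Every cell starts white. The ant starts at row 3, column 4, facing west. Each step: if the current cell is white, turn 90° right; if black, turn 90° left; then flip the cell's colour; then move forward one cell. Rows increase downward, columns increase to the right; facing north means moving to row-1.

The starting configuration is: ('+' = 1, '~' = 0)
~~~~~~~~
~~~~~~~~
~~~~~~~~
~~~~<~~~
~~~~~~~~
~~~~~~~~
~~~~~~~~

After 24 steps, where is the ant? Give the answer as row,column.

5,6

0) ~~~~~~~~
~~~~~~~~
~~~~~~~~
~~~~<~~~
~~~~~~~~
~~~~~~~~
~~~~~~~~
1) ~~~~~~~~
~~~~~~~~
~~~~^~~~
~~~~+~~~
~~~~~~~~
~~~~~~~~
~~~~~~~~
2) ~~~~~~~~
~~~~~~~~
~~~~+>~~
~~~~+~~~
~~~~~~~~
~~~~~~~~
~~~~~~~~
3) ~~~~~~~~
~~~~~~~~
~~~~++~~
~~~~+v~~
~~~~~~~~
~~~~~~~~
~~~~~~~~
4) ~~~~~~~~
~~~~~~~~
~~~~++~~
~~~~<+~~
~~~~~~~~
~~~~~~~~
~~~~~~~~
5) ~~~~~~~~
~~~~~~~~
~~~~++~~
~~~~~+~~
~~~~v~~~
~~~~~~~~
~~~~~~~~
6) ~~~~~~~~
~~~~~~~~
~~~~++~~
~~~~~+~~
~~~<+~~~
~~~~~~~~
~~~~~~~~
7) ~~~~~~~~
~~~~~~~~
~~~~++~~
~~~^~+~~
~~~++~~~
~~~~~~~~
~~~~~~~~
8) ~~~~~~~~
~~~~~~~~
~~~~++~~
~~~+>+~~
~~~++~~~
~~~~~~~~
~~~~~~~~
9) ~~~~~~~~
~~~~~~~~
~~~~++~~
~~~+++~~
~~~+v~~~
~~~~~~~~
~~~~~~~~
10) ~~~~~~~~
~~~~~~~~
~~~~++~~
~~~+++~~
~~~+~>~~
~~~~~~~~
~~~~~~~~
11) ~~~~~~~~
~~~~~~~~
~~~~++~~
~~~+++~~
~~~+~+~~
~~~~~v~~
~~~~~~~~
12) ~~~~~~~~
~~~~~~~~
~~~~++~~
~~~+++~~
~~~+~+~~
~~~~<+~~
~~~~~~~~
13) ~~~~~~~~
~~~~~~~~
~~~~++~~
~~~+++~~
~~~+^+~~
~~~~++~~
~~~~~~~~
14) ~~~~~~~~
~~~~~~~~
~~~~++~~
~~~+++~~
~~~++>~~
~~~~++~~
~~~~~~~~
15) ~~~~~~~~
~~~~~~~~
~~~~++~~
~~~++^~~
~~~++~~~
~~~~++~~
~~~~~~~~
16) ~~~~~~~~
~~~~~~~~
~~~~++~~
~~~+<~~~
~~~++~~~
~~~~++~~
~~~~~~~~
17) ~~~~~~~~
~~~~~~~~
~~~~++~~
~~~+~~~~
~~~+v~~~
~~~~++~~
~~~~~~~~
18) ~~~~~~~~
~~~~~~~~
~~~~++~~
~~~+~~~~
~~~+~>~~
~~~~++~~
~~~~~~~~
19) ~~~~~~~~
~~~~~~~~
~~~~++~~
~~~+~~~~
~~~+~+~~
~~~~+v~~
~~~~~~~~
20) ~~~~~~~~
~~~~~~~~
~~~~++~~
~~~+~~~~
~~~+~+~~
~~~~+~>~
~~~~~~~~
21) ~~~~~~~~
~~~~~~~~
~~~~++~~
~~~+~~~~
~~~+~+~~
~~~~+~+~
~~~~~~v~
22) ~~~~~~~~
~~~~~~~~
~~~~++~~
~~~+~~~~
~~~+~+~~
~~~~+~+~
~~~~~<+~
23) ~~~~~~~~
~~~~~~~~
~~~~++~~
~~~+~~~~
~~~+~+~~
~~~~+^+~
~~~~~++~
24) ~~~~~~~~
~~~~~~~~
~~~~++~~
~~~+~~~~
~~~+~+~~
~~~~++>~
~~~~~++~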